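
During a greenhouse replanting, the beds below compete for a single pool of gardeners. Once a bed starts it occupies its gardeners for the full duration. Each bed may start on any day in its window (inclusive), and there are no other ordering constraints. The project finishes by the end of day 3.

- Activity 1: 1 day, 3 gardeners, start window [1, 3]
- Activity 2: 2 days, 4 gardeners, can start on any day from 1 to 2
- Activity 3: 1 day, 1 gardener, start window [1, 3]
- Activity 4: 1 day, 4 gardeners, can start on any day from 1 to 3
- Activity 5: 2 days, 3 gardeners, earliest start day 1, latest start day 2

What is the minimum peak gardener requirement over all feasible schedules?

8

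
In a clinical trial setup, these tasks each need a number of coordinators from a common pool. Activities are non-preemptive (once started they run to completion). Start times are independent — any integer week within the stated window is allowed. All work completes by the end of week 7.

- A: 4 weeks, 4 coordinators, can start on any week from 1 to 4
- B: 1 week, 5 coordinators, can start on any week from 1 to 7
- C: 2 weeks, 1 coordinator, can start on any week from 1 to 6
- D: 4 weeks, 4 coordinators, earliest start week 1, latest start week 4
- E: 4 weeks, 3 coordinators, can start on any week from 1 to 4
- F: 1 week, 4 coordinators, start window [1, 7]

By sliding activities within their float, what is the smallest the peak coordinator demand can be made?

Early-start (A@1, B@1, C@1, D@1, E@1, F@1) gives peak 21: w1:21  w2:12  w3:11  w4:11  w5:0  w6:0  w7:0.
Shift D→2, E→3, F→5.
Schedule A@1, B@1, C@1, D@2, E@3, F@5: w1:10  w2:9  w3:11  w4:11  w5:11  w6:3  w7:0 — peak 11.

11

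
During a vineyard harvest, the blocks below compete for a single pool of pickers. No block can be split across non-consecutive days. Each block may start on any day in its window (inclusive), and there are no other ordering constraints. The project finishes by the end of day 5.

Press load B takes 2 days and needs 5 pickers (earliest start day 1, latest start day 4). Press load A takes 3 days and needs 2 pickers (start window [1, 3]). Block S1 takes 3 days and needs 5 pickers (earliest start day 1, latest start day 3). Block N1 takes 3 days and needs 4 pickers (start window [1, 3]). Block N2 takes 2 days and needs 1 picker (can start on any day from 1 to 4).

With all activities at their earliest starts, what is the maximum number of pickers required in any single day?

Early-start schedule: Press load B@1, Press load A@1, Block S1@1, Block N1@1, Block N2@1.
Load per day: day 1: 17, day 2: 17, day 3: 11, day 4: 0, day 5: 0.
Peak is 17.

17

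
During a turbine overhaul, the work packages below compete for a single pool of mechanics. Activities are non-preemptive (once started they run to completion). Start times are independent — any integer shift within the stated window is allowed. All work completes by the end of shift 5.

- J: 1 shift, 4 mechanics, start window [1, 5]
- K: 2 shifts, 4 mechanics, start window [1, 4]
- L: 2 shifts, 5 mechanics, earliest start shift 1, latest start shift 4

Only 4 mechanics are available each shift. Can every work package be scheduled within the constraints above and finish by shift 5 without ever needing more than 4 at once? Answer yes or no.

Total mechanic-shifts = 22; over 5 shifts the average is 22/5 > 4, so some shift must exceed 4.

no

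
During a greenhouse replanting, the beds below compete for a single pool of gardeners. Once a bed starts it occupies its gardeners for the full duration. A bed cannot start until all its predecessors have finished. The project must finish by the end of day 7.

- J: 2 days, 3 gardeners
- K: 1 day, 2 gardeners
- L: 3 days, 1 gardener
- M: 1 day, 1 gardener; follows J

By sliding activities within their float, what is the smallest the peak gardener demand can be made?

3

Early-start (J@1, K@1, L@1, M@3) gives peak 6: d1:6  d2:4  d3:2  d4:0  d5:0  d6:0  d7:0.
Shift K→3, L→3, M→4.
Schedule J@1, K@3, L@3, M@4: d1:3  d2:3  d3:3  d4:2  d5:1  d6:0  d7:0 — peak 3.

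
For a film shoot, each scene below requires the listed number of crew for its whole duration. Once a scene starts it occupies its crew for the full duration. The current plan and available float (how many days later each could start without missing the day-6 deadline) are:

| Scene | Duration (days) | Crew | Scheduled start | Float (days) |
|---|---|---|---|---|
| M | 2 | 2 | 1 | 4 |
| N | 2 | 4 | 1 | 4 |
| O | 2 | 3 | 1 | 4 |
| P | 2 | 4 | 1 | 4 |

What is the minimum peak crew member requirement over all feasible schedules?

5

Early-start (M@1, N@1, O@1, P@1) gives peak 13: d1:13  d2:13  d3:0  d4:0  d5:0  d6:0.
Shift N→3, P→5.
Schedule M@1, N@3, O@1, P@5: d1:5  d2:5  d3:4  d4:4  d5:4  d6:4 — peak 5.
Total crew member-days = 26 over 6 days ⇒ peak ≥ ⌈26/6⌉ = 5, so 5 is optimal.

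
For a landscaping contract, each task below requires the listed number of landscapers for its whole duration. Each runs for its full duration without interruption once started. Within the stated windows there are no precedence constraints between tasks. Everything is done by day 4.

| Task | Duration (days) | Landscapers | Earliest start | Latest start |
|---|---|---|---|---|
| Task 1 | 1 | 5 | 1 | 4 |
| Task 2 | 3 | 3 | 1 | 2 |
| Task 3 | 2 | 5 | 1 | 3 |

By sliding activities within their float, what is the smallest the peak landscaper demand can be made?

Early-start (Task 1@1, Task 2@1, Task 3@1) gives peak 13: d1:13  d2:8  d3:3  d4:0.
Shift Task 3→2.
Schedule Task 1@1, Task 2@1, Task 3@2: d1:8  d2:8  d3:8  d4:0 — peak 8.
No arrangement of the 24 feasible schedules does better.

8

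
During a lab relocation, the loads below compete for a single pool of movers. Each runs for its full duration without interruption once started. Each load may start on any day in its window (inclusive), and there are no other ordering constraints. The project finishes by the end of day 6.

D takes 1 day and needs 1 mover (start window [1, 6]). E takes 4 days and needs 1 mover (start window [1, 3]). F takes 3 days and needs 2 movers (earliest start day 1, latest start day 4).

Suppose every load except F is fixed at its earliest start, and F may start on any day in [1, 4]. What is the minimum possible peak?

3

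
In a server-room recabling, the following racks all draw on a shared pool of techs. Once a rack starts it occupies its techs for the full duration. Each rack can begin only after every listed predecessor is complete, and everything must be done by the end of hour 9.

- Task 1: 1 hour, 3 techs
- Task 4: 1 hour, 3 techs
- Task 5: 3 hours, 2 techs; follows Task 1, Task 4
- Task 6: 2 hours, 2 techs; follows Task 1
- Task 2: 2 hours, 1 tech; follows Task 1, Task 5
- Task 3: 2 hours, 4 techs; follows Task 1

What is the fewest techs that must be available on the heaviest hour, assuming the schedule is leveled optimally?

4

Early-start (Task 1@1, Task 4@1, Task 5@2, Task 6@2, Task 2@5, Task 3@2) gives peak 8: h1:6  h2:8  h3:8  h4:2  h5:1  h6:1  h7:0  h8:0  h9:0.
Shift Task 4→2, Task 5→3, Task 6→3, Task 2→6, Task 3→8.
Schedule Task 1@1, Task 4@2, Task 5@3, Task 6@3, Task 2@6, Task 3@8: h1:3  h2:3  h3:4  h4:4  h5:2  h6:1  h7:1  h8:4  h9:4 — peak 4.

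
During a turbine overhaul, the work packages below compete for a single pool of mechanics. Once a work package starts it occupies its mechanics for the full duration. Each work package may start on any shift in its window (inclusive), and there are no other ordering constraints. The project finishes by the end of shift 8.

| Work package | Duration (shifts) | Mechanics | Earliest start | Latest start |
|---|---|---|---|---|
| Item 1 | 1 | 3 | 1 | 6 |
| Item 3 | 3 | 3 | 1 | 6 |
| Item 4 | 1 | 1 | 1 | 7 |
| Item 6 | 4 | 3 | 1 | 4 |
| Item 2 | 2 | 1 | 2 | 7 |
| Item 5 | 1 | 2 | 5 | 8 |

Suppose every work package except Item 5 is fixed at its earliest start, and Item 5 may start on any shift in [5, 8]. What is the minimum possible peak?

Item 5@5: s1:10  s2:7  s3:7  s4:3  s5:2  s6:0  s7:0  s8:0 → peak 10
Item 5@6: s1:10  s2:7  s3:7  s4:3  s5:0  s6:2  s7:0  s8:0 → peak 10
Item 5@7: s1:10  s2:7  s3:7  s4:3  s5:0  s6:0  s7:2  s8:0 → peak 10
Item 5@8: s1:10  s2:7  s3:7  s4:3  s5:0  s6:0  s7:0  s8:2 → peak 10
Best is Item 5@5, peak 10.

10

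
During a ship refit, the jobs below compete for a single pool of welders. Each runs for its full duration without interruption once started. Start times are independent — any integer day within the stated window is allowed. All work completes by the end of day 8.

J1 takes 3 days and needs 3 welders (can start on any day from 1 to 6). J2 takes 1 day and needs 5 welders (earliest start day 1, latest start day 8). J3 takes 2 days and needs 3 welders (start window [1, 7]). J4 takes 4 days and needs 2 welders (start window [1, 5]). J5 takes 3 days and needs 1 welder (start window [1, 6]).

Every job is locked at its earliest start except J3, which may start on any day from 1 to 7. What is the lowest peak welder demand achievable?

11

J3@1: d1:14  d2:9  d3:6  d4:2  d5:0  d6:0  d7:0  d8:0 → peak 14
J3@2: d1:11  d2:9  d3:9  d4:2  d5:0  d6:0  d7:0  d8:0 → peak 11
J3@3: d1:11  d2:6  d3:9  d4:5  d5:0  d6:0  d7:0  d8:0 → peak 11
J3@4: d1:11  d2:6  d3:6  d4:5  d5:3  d6:0  d7:0  d8:0 → peak 11
J3@5: d1:11  d2:6  d3:6  d4:2  d5:3  d6:3  d7:0  d8:0 → peak 11
J3@6: d1:11  d2:6  d3:6  d4:2  d5:0  d6:3  d7:3  d8:0 → peak 11
J3@7: d1:11  d2:6  d3:6  d4:2  d5:0  d6:0  d7:3  d8:3 → peak 11
Best is J3@2, peak 11.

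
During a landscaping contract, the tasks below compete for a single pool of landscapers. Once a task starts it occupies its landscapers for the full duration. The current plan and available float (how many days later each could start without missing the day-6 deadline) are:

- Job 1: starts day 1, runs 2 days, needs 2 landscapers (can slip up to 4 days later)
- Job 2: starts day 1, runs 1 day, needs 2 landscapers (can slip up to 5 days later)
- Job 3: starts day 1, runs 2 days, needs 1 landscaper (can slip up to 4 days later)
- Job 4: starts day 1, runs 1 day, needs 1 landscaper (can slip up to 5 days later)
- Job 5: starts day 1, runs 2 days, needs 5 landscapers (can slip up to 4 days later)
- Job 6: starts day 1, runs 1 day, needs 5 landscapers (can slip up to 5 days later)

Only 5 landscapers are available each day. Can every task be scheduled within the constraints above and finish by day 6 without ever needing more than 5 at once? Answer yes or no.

yes

Schedule Job 1@1, Job 2@1, Job 3@1, Job 4@2, Job 5@3, Job 6@5: d1:5  d2:4  d3:5  d4:5  d5:5  d6:0 — peak 5 ≤ 5.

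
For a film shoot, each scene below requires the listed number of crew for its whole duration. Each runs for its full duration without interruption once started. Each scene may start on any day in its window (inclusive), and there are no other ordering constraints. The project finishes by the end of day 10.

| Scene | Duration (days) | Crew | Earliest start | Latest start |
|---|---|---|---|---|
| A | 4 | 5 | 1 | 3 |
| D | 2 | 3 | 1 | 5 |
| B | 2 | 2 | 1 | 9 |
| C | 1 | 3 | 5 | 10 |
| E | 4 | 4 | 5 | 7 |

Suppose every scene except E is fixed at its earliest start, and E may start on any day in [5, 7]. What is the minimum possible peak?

10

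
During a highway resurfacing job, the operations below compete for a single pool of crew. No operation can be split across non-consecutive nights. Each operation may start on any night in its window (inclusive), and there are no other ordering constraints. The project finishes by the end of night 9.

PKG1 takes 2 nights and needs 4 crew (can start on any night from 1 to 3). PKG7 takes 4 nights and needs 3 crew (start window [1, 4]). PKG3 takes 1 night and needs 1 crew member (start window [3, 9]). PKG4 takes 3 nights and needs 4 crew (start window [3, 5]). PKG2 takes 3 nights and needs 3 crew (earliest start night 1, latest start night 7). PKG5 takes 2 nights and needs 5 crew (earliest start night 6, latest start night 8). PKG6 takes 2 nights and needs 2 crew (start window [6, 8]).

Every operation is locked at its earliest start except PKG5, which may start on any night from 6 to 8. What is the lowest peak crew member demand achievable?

PKG5@6: n1:10  n2:10  n3:11  n4:7  n5:4  n6:7  n7:7  n8:0  n9:0 → peak 11
PKG5@7: n1:10  n2:10  n3:11  n4:7  n5:4  n6:2  n7:7  n8:5  n9:0 → peak 11
PKG5@8: n1:10  n2:10  n3:11  n4:7  n5:4  n6:2  n7:2  n8:5  n9:5 → peak 11
Best is PKG5@6, peak 11.

11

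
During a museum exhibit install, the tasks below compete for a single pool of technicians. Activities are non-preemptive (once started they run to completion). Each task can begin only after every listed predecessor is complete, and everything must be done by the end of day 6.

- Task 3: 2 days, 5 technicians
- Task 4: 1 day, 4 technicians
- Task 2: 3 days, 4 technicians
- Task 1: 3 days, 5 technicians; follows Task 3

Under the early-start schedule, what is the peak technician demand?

Early-start schedule: Task 3@1, Task 4@1, Task 2@1, Task 1@3.
Load per day: day 1: 13, day 2: 9, day 3: 9, day 4: 5, day 5: 5, day 6: 0.
Peak is 13.

13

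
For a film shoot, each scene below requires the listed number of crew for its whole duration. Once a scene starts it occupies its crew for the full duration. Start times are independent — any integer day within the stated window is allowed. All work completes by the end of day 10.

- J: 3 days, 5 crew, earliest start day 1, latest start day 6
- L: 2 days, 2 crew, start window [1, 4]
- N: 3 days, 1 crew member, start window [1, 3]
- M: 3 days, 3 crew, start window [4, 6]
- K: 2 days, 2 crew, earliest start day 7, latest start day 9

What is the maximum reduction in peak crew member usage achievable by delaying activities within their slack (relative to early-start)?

2

Early-start peak: d1:8  d2:8  d3:6  d4:3  d5:3  d6:3  d7:2  d8:2  d9:0  d10:0 ⇒ 8.
Leveled (J@1, L@4, N@1, M@4, K@7): d1:6  d2:6  d3:6  d4:5  d5:5  d6:3  d7:2  d8:2  d9:0  d10:0 ⇒ 6.
Reduction 8 − 6 = 2.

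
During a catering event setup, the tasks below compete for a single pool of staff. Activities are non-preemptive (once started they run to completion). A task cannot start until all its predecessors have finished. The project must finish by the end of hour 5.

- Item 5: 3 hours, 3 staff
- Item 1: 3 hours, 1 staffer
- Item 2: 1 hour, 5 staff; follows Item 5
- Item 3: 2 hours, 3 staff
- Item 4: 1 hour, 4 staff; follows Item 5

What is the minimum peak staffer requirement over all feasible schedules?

6

Early-start (Item 5@1, Item 1@1, Item 2@4, Item 3@1, Item 4@4) gives peak 9: h1:7  h2:7  h3:4  h4:9  h5:0.
Shift Item 1→3, Item 4→5.
Schedule Item 5@1, Item 1@3, Item 2@4, Item 3@1, Item 4@5: h1:6  h2:6  h3:4  h4:6  h5:5 — peak 6.
Total staffer-hours = 27 over 5 hours ⇒ peak ≥ ⌈27/5⌉ = 6, so 6 is optimal.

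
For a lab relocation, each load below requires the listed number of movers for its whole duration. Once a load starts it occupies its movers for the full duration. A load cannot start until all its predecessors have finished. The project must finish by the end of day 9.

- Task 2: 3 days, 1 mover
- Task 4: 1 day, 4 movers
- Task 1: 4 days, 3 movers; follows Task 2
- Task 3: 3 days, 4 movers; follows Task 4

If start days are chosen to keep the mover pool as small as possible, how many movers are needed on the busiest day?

5

Early-start (Task 2@1, Task 4@1, Task 1@4, Task 3@2) gives peak 7: d1:5  d2:5  d3:5  d4:7  d5:3  d6:3  d7:3  d8:0  d9:0.
Shift Task 1→5.
Schedule Task 2@1, Task 4@1, Task 1@5, Task 3@2: d1:5  d2:5  d3:5  d4:4  d5:3  d6:3  d7:3  d8:3  d9:0 — peak 5.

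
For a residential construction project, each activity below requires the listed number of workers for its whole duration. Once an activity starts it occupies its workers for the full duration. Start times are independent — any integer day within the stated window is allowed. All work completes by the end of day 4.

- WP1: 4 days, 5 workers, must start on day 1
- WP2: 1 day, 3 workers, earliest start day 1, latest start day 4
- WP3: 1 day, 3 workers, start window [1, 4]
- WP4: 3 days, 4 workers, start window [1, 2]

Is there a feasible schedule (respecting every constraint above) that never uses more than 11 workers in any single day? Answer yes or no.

yes

Schedule WP1@1, WP2@1, WP3@1, WP4@2: d1:11  d2:9  d3:9  d4:9 — peak 11 ≤ 11.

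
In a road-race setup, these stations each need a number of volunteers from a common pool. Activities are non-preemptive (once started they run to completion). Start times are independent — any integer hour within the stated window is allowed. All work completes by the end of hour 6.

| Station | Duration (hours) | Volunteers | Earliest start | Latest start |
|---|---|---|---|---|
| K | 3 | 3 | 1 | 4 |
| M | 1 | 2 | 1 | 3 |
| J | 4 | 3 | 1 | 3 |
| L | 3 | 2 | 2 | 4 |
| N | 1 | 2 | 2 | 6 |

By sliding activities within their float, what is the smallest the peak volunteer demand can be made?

6

Early-start (K@1, M@1, J@1, L@2, N@2) gives peak 10: h1:8  h2:10  h3:8  h4:5  h5:0  h6:0.
Shift J→2, L→4, N→6.
Schedule K@1, M@1, J@2, L@4, N@6: h1:5  h2:6  h3:6  h4:5  h5:5  h6:4 — peak 6.
Total volunteer-hours = 31 over 6 hours ⇒ peak ≥ ⌈31/6⌉ = 6, so 6 is optimal.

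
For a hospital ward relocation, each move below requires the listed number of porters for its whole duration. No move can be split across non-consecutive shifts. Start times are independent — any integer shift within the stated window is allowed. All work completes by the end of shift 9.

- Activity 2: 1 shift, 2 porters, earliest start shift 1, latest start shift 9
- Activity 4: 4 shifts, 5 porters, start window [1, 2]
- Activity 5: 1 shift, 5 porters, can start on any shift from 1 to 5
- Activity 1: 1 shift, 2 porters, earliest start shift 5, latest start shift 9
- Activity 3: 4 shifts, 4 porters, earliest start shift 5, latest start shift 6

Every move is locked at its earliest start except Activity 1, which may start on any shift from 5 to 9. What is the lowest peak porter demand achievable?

Activity 1@5: s1:12  s2:5  s3:5  s4:5  s5:6  s6:4  s7:4  s8:4  s9:0 → peak 12
Activity 1@6: s1:12  s2:5  s3:5  s4:5  s5:4  s6:6  s7:4  s8:4  s9:0 → peak 12
Activity 1@7: s1:12  s2:5  s3:5  s4:5  s5:4  s6:4  s7:6  s8:4  s9:0 → peak 12
Activity 1@8: s1:12  s2:5  s3:5  s4:5  s5:4  s6:4  s7:4  s8:6  s9:0 → peak 12
Activity 1@9: s1:12  s2:5  s3:5  s4:5  s5:4  s6:4  s7:4  s8:4  s9:2 → peak 12
Best is Activity 1@5, peak 12.

12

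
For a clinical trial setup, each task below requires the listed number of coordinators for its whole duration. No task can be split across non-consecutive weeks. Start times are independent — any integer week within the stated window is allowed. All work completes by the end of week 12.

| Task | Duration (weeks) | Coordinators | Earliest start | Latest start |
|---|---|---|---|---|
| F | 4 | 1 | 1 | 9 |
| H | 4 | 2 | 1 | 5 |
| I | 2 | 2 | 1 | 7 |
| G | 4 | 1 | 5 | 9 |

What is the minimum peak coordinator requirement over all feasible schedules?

2

Early-start (F@1, H@1, I@1, G@5) gives peak 5: w1:5  w2:5  w3:3  w4:3  w5:1  w6:1  w7:1  w8:1  w9:0  w10:0  w11:0  w12:0.
Shift F→7, I→5, G→7.
Schedule F@7, H@1, I@5, G@7: w1:2  w2:2  w3:2  w4:2  w5:2  w6:2  w7:2  w8:2  w9:2  w10:2  w11:0  w12:0 — peak 2.
Total coordinator-weeks = 20 over 12 weeks ⇒ peak ≥ ⌈20/12⌉ = 2, so 2 is optimal.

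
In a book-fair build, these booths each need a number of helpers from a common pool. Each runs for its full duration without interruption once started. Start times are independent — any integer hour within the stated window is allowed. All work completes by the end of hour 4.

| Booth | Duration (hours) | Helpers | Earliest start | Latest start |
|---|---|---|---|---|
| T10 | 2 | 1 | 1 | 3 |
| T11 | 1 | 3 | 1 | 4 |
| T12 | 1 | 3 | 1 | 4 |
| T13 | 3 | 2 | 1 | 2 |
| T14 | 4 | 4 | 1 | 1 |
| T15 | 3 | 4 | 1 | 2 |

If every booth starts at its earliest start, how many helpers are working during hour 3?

10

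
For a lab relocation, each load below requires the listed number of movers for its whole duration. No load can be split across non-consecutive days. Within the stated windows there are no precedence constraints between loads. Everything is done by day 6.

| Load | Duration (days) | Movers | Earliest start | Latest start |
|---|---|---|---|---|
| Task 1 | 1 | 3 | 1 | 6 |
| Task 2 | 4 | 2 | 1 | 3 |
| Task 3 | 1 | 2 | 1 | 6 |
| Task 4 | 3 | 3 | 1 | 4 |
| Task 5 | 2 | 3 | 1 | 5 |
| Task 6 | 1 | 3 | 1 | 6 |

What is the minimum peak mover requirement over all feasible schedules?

6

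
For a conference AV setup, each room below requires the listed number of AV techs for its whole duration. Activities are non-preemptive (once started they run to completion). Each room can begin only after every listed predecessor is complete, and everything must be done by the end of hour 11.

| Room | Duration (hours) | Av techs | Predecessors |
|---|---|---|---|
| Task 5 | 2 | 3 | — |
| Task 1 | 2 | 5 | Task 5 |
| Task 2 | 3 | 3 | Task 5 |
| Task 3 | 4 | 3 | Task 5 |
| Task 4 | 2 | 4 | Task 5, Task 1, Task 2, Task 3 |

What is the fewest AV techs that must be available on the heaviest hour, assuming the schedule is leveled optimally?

Early-start (Task 5@1, Task 1@3, Task 2@3, Task 3@3, Task 4@7) gives peak 11: h1:3  h2:3  h3:11  h4:11  h5:6  h6:3  h7:4  h8:4  h9:0  h10:0  h11:0.
Shift Task 2→5, Task 3→5, Task 4→9.
Schedule Task 5@1, Task 1@3, Task 2@5, Task 3@5, Task 4@9: h1:3  h2:3  h3:5  h4:5  h5:6  h6:6  h7:6  h8:3  h9:4  h10:4  h11:0 — peak 6.

6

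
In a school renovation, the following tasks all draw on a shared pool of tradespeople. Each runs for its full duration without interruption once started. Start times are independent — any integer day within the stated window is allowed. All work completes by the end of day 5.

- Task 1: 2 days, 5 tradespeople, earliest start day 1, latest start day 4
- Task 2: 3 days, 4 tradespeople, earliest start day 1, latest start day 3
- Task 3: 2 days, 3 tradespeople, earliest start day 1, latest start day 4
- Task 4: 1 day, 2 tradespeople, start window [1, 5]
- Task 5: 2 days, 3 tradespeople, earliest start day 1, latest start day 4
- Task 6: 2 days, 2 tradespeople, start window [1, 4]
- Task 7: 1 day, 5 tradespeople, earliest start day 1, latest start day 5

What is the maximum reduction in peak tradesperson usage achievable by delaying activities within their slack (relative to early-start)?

14

Early-start peak: d1:24  d2:17  d3:4  d4:0  d5:0 ⇒ 24.
Leveled (Task 1@1, Task 2@1, Task 3@3, Task 4@3, Task 5@4, Task 6@4, Task 7@5): d1:9  d2:9  d3:9  d4:8  d5:10 ⇒ 10.
Reduction 24 − 10 = 14.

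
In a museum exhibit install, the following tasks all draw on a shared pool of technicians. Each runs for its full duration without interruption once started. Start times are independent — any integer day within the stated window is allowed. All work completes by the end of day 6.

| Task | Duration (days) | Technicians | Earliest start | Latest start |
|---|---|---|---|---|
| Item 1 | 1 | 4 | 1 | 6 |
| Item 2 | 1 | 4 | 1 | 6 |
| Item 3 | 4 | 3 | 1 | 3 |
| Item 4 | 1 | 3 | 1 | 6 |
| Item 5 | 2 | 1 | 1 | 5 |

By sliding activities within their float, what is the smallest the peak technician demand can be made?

6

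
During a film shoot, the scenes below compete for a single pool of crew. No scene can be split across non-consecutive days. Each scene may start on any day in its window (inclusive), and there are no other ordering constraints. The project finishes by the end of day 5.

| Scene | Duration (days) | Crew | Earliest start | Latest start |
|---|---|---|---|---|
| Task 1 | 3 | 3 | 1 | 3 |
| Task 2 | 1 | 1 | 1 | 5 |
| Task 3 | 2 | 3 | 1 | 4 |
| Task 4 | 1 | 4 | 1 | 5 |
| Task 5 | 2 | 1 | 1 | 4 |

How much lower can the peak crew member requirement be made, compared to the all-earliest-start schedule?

6

Early-start peak: d1:12  d2:7  d3:3  d4:0  d5:0 ⇒ 12.
Leveled (Task 1@1, Task 2@1, Task 3@2, Task 4@4, Task 5@4): d1:4  d2:6  d3:6  d4:5  d5:1 ⇒ 6.
Reduction 12 − 6 = 6.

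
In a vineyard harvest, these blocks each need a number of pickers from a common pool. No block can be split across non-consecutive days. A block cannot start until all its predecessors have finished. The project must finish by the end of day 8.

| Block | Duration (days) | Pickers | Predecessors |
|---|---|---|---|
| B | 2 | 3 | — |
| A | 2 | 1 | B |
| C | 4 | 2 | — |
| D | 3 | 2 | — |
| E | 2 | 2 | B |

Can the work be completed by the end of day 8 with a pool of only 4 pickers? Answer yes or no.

Schedule B@1, A@3, C@3, D@5, E@7: d1:3  d2:3  d3:3  d4:3  d5:4  d6:4  d7:4  d8:2 — peak 4 ≤ 4.

yes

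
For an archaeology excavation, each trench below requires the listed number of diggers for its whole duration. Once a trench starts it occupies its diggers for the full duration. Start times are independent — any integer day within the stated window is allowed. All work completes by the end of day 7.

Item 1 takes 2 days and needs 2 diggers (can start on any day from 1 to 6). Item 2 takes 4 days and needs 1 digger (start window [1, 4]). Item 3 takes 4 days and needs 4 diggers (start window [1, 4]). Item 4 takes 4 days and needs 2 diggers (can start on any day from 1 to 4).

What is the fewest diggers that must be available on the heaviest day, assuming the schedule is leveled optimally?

Early-start (Item 1@1, Item 2@1, Item 3@1, Item 4@1) gives peak 9: d1:9  d2:9  d3:7  d4:7  d5:0  d6:0  d7:0.
Shift Item 4→3.
Schedule Item 1@1, Item 2@1, Item 3@1, Item 4@3: d1:7  d2:7  d3:7  d4:7  d5:2  d6:2  d7:0 — peak 7.

7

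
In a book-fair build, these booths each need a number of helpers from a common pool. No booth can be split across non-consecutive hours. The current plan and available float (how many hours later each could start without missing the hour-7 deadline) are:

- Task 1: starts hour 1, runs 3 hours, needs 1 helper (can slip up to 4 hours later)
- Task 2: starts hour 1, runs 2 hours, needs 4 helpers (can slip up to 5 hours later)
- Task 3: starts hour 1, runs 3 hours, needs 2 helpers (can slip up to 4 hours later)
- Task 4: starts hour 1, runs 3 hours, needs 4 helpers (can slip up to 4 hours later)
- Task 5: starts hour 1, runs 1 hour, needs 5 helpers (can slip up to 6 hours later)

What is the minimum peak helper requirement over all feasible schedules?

6

Early-start (Task 1@1, Task 2@1, Task 3@1, Task 4@1, Task 5@1) gives peak 16: h1:16  h2:11  h3:7  h4:0  h5:0  h6:0  h7:0.
Shift Task 3→3, Task 4→4, Task 5→7.
Schedule Task 1@1, Task 2@1, Task 3@3, Task 4@4, Task 5@7: h1:5  h2:5  h3:3  h4:6  h5:6  h6:4  h7:5 — peak 6.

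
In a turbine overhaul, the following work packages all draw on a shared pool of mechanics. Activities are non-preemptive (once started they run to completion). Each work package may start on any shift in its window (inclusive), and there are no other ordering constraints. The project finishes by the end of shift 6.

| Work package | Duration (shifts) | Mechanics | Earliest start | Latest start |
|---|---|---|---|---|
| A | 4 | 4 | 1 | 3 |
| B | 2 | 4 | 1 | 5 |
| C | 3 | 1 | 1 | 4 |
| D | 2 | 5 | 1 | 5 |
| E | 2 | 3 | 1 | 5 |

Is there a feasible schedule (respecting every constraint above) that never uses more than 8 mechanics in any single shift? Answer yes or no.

Schedule A@1, B@1, C@3, D@5, E@3: s1:8  s2:8  s3:8  s4:8  s5:6  s6:5 — peak 8 ≤ 8.

yes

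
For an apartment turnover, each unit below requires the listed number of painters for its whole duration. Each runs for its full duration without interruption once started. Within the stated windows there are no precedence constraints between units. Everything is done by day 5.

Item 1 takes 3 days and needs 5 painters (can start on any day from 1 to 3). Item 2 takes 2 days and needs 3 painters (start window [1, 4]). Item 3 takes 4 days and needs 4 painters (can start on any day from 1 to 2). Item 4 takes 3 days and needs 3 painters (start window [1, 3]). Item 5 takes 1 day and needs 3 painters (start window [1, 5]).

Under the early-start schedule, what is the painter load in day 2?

At early start, day 2 has: Item 1, Item 2, Item 3, Item 4.
Demand: 5 + 3 + 4 + 3 = 15.

15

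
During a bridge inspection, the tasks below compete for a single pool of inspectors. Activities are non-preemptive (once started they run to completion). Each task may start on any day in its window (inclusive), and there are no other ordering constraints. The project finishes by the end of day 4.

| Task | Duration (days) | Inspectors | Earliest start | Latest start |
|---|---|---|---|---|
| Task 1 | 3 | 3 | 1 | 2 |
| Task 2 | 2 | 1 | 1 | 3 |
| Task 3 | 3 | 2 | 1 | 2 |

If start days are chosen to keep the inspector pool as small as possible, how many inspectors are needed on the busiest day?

Schedule Task 1@1, Task 2@1, Task 3@1: d1:6  d2:6  d3:5  d4:0 — peak 6.
No arrangement of the 12 feasible schedules does better.

6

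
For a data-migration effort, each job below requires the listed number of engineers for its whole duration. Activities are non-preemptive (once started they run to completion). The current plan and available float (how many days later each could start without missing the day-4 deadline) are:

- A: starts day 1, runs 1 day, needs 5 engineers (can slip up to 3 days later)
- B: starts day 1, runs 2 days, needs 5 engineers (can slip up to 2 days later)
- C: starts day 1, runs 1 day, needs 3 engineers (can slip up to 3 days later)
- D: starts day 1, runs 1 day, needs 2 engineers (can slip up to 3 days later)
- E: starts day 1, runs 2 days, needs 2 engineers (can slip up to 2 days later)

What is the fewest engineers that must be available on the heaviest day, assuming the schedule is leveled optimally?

7

Early-start (A@1, B@1, C@1, D@1, E@1) gives peak 17: d1:17  d2:7  d3:0  d4:0.
Shift B→2, C→4, E→2.
Schedule A@1, B@2, C@4, D@1, E@2: d1:7  d2:7  d3:7  d4:3 — peak 7.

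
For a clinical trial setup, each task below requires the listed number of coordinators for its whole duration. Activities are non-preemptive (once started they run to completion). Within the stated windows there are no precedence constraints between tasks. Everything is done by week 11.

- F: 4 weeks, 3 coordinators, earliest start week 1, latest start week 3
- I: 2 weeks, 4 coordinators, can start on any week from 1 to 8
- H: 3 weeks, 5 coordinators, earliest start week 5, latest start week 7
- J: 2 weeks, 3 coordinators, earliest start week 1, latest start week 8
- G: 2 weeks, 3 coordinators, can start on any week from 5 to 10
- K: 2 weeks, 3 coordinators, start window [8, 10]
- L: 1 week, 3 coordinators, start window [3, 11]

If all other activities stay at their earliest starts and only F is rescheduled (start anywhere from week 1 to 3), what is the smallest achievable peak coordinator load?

10

F@1: w1:10  w2:10  w3:6  w4:3  w5:8  w6:8  w7:5  w8:3  w9:3  w10:0  w11:0 → peak 10
F@2: w1:7  w2:10  w3:6  w4:3  w5:11  w6:8  w7:5  w8:3  w9:3  w10:0  w11:0 → peak 11
F@3: w1:7  w2:7  w3:6  w4:3  w5:11  w6:11  w7:5  w8:3  w9:3  w10:0  w11:0 → peak 11
Best is F@1, peak 10.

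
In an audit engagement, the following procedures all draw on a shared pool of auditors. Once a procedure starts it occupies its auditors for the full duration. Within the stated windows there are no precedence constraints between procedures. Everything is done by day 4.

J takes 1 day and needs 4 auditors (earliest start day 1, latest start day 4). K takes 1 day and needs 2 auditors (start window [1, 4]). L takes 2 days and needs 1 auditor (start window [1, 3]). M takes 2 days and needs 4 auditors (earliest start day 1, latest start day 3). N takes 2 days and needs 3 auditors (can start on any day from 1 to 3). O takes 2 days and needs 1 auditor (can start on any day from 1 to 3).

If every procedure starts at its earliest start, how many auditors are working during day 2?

9

At early start, day 2 has: L, M, N, O.
Demand: 1 + 4 + 3 + 1 = 9.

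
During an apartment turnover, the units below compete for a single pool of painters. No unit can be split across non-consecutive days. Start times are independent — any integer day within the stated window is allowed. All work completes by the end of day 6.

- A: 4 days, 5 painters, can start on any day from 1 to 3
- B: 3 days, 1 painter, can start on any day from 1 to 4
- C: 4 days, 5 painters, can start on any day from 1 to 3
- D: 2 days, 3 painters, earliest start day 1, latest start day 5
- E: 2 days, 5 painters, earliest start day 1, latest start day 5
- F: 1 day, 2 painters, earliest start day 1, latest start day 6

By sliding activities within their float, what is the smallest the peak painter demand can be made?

11

Early-start (A@1, B@1, C@1, D@1, E@1, F@1) gives peak 21: d1:21  d2:19  d3:11  d4:10  d5:0  d6:0.
Shift D→5, E→5, F→5.
Schedule A@1, B@1, C@1, D@5, E@5, F@5: d1:11  d2:11  d3:11  d4:10  d5:10  d6:8 — peak 11.
Total painter-days = 61 over 6 days ⇒ peak ≥ ⌈61/6⌉ = 11, so 11 is optimal.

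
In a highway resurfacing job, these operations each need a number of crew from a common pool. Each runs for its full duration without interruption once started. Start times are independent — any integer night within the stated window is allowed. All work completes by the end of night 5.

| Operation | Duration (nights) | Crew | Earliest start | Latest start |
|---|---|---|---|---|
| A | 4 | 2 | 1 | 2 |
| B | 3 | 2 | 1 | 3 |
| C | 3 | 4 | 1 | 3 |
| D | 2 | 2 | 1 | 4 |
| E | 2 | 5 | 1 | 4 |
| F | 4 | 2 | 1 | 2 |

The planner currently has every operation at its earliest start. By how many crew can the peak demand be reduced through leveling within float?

Early-start peak: n1:17  n2:17  n3:10  n4:4  n5:0 ⇒ 17.
Leveled (A@1, B@1, C@1, D@4, E@4, F@1): n1:10  n2:10  n3:10  n4:11  n5:7 ⇒ 11.
Reduction 17 − 11 = 6.

6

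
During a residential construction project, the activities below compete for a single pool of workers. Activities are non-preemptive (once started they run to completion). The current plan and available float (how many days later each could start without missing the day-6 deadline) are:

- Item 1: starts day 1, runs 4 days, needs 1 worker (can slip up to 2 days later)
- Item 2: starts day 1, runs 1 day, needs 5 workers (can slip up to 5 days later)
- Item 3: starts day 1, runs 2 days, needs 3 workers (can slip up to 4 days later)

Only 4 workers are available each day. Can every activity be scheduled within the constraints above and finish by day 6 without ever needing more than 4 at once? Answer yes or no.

no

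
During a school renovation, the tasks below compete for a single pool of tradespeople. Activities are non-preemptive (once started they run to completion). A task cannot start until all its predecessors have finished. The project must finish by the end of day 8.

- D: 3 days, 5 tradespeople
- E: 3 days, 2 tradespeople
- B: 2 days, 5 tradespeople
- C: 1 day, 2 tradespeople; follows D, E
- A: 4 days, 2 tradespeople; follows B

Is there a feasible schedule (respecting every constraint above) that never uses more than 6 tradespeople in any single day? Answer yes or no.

The minimum achievable peak is 7; 6 < 7, so no feasible schedule stays within the cap.

no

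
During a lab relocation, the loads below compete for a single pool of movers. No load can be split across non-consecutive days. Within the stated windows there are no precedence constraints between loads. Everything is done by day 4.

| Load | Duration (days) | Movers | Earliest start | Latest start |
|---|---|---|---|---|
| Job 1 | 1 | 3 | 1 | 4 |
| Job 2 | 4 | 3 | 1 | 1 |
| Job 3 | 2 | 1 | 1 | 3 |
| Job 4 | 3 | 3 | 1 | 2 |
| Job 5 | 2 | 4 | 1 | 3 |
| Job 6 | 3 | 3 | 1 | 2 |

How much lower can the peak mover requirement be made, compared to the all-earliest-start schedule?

4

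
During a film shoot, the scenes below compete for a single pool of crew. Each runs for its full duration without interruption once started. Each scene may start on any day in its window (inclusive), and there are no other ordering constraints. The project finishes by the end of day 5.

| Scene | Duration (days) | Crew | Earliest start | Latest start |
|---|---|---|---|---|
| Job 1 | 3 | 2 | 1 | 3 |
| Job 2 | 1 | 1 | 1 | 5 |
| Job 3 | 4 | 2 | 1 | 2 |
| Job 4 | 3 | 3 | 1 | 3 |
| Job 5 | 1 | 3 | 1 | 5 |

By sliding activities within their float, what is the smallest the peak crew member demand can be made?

Early-start (Job 1@1, Job 2@1, Job 3@1, Job 4@1, Job 5@1) gives peak 11: d1:11  d2:7  d3:7  d4:2  d5:0.
Shift Job 4→2, Job 5→5.
Schedule Job 1@1, Job 2@1, Job 3@1, Job 4@2, Job 5@5: d1:5  d2:7  d3:7  d4:5  d5:3 — peak 7.

7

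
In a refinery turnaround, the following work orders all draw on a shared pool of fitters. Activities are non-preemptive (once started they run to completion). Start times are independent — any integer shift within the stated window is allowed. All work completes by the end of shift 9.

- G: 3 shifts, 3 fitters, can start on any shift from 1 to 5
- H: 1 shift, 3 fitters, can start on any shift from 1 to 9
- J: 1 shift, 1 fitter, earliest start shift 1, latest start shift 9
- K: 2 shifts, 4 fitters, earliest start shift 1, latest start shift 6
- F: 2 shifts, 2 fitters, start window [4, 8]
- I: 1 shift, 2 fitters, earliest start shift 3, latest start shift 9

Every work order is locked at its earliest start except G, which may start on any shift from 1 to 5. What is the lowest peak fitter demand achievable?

8

G@1: s1:11  s2:7  s3:5  s4:2  s5:2  s6:0  s7:0  s8:0  s9:0 → peak 11
G@2: s1:8  s2:7  s3:5  s4:5  s5:2  s6:0  s7:0  s8:0  s9:0 → peak 8
G@3: s1:8  s2:4  s3:5  s4:5  s5:5  s6:0  s7:0  s8:0  s9:0 → peak 8
G@4: s1:8  s2:4  s3:2  s4:5  s5:5  s6:3  s7:0  s8:0  s9:0 → peak 8
G@5: s1:8  s2:4  s3:2  s4:2  s5:5  s6:3  s7:3  s8:0  s9:0 → peak 8
Best is G@2, peak 8.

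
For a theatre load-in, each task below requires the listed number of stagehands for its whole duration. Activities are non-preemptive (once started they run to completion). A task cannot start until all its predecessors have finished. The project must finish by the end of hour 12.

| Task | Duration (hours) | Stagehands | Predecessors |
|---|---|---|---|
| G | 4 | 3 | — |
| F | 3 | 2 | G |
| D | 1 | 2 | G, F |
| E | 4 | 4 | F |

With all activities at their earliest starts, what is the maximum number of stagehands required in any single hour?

6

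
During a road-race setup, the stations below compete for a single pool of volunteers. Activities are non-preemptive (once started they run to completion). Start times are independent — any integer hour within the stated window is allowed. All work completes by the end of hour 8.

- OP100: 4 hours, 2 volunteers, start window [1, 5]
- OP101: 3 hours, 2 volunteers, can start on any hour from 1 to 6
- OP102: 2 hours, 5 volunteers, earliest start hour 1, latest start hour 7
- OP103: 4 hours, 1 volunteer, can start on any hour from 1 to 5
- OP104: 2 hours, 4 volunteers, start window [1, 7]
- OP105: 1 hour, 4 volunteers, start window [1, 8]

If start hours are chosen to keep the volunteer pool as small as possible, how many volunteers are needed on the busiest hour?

6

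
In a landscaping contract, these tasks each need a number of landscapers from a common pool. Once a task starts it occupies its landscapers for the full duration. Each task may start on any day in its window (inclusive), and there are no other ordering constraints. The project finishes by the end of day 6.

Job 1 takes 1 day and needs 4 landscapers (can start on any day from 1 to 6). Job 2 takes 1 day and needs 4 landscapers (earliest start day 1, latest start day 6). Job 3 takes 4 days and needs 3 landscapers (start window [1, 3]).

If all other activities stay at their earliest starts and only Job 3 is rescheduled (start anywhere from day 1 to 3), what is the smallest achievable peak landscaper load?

Job 3@1: d1:11  d2:3  d3:3  d4:3  d5:0  d6:0 → peak 11
Job 3@2: d1:8  d2:3  d3:3  d4:3  d5:3  d6:0 → peak 8
Job 3@3: d1:8  d2:0  d3:3  d4:3  d5:3  d6:3 → peak 8
Best is Job 3@2, peak 8.

8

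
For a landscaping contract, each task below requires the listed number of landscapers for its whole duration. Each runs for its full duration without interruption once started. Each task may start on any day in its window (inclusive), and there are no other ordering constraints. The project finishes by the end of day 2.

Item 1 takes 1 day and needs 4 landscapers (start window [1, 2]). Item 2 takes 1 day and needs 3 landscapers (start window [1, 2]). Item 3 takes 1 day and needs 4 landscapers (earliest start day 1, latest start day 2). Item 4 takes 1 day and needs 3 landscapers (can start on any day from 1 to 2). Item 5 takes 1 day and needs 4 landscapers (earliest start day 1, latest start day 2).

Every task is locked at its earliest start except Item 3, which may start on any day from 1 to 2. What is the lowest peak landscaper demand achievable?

14

Item 3@1: d1:18  d2:0 → peak 18
Item 3@2: d1:14  d2:4 → peak 14
Best is Item 3@2, peak 14.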